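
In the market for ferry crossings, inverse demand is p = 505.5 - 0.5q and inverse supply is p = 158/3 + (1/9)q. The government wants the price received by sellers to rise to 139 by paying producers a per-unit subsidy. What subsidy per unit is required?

Required subsidy s = 22 per unit

At a seller price of 139, quantity supplied is -474 + 9·139 = 777.
Buyers absorb 777 only when they pay pb = 505.5 − 0.5·777 = 117.
s = ps − pb = 139 − 117 = 22.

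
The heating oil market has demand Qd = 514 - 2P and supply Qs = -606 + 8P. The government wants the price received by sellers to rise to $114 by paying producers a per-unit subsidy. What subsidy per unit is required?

At a seller price of 114, quantity supplied is -606 + 8·114 = 306.
Buyers absorb 306 only when they pay Pb with 514 − 2·Pb = 306, i.e. Pb = 104.
s = Ps − Pb = 114 − 104 = 10.

Required subsidy s = $10 per unit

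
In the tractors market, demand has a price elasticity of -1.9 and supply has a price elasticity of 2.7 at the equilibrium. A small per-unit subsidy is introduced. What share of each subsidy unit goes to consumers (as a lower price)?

Consumer share = 27/46

For a small subsidy around the equilibrium, the benefit split depends on the relative slopes, which at a point are proportional to the elasticities.
Buyer share = εs/(εs + |εd|) = 2.7/(2.7 + 1.9) = 27/46; seller share = |εd|/(εs + |εd|) = 19/46.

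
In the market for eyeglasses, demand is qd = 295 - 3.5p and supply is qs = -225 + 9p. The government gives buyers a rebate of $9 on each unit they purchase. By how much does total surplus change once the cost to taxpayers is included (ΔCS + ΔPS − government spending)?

Net change in total surplus = -$102.06

Pre-subsidy: 295 - 3.5p = -225 + 9p gives p* = 41.6, q* = 149.4.
With the rebate, buyers effectively pay pb = ps − 9, where ps is the price sellers receive.
Demand in terms of ps becomes qd = 295 − 3.5(ps − 9) = 326.5 - 3.5ps. Setting this equal to supply: 326.5 - 3.5ps = -225 + 9ps, so ps = 44.12.
Buyers pay pb = 44.12 − 9 = 35.12; q' = -225 + 9·44.12 = 172.08.
ΔCS = ½(149.4 + 172.08)(41.6 − 35.12) = 1041.5952; ΔPS = ½(149.4 + 172.08)(44.12 − 41.6) = 405.0648.
Government spending = 9 × 172.08 = 1548.72.
Net change = 1041.5952 + 405.0648 − 1548.72 = -102.06. The loss equals the DWL triangle ½·9·22.68.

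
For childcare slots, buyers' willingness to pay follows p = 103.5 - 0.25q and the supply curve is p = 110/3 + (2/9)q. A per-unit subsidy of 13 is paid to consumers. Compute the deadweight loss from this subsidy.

Pre-subsidy: 103.5 - 0.25q = 110/3 + (2/9)q gives q* = 2406/17 and p* = 1158/17.
With the rebate, buyers effectively pay pb = ps − 13, where ps is the price sellers receive.
On the curves, pb = 103.5 - 0.25q and ps = 110/3 + (2/9)q; the wedge ps − pb = 13 gives 110/3 + (2/9)q − (103.5 - 0.25q) = 13, so q' = 2874/17.
Then pb = 103.5 − 0.25·(2874/17) = 1041/17 and ps = 110/3 + (2/9)·(2874/17) = 1262/17.
The subsidy expands output by 2874/17 − 2406/17 = 468/17 past the efficient level; on those units the gap between marginal cost and willingness to pay runs from 0 up to 13.
DWL = ½ × 13 × 468/17 = 3042/17.

Deadweight loss = 3042/17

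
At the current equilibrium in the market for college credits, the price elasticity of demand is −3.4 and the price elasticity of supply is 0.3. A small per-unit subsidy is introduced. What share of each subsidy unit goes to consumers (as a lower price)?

Consumer share = 3/37

For a small subsidy around the equilibrium, the benefit split depends on the relative slopes, which at a point are proportional to the elasticities.
Buyer share = εs/(εs + |εd|) = 0.3/(0.3 + 3.4) = 3/37; seller share = |εd|/(εs + |εd|) = 34/37.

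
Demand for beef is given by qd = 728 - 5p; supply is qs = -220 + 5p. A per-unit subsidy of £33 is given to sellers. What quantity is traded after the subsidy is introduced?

Pre-subsidy: 728 - 5p = -220 + 5p gives p* = 94.8, q* = 254.
With the subsidy, sellers receive ps = pb + 33 for each unit, where pb is the price buyers pay.
Supply in terms of pb becomes qs = -220 + 5(pb + 33) = -55 + 5pb. Setting this equal to demand: 728 - 5pb = -55 + 5pb, so pb = 78.3.
Sellers receive ps = 78.3 + 33 = 111.3; q' = 728 − 5·78.3 = 336.5.

q' = 336.5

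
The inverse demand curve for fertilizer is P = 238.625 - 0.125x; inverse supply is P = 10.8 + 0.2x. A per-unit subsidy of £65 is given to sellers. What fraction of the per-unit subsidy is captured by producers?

Producer share = 8/13

Pre-subsidy: 238.625 - 0.125x = 10.8 + 0.2x gives x* = 701 and P* = 151.
With the subsidy, sellers receive Ps = Pb + 65 for each unit, where Pb is the price buyers pay.
On the curves, Pb = 238.625 - 0.125x and Ps = 10.8 + 0.2x; the wedge Ps − Pb = 65 gives 10.8 + 0.2x − (238.625 - 0.125x) = 65, so x' = 901.
Then Pb = 238.625 − 0.125·901 = 126 and Ps = 10.8 + 0.2·901 = 191.
Buyers' price falls by P* − Pb = 151 − 126 = 25; sellers' price rises by Ps − P* = 191 − 151 = 40.
So producers capture 40/65 = 8/13 of each unit of subsidy.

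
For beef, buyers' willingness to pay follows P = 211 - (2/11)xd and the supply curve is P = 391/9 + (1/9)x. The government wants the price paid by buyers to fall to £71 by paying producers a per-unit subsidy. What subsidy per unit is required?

At a buyer price of 71, quantity demanded is 1160.5 − 5.5·71 = 770.
Sellers supply 770 only when they receive Ps = 391/9 + (1/9)·770 = 129.
s = Ps − Pb = 129 − 71 = 58.

Required subsidy s = £58 per unit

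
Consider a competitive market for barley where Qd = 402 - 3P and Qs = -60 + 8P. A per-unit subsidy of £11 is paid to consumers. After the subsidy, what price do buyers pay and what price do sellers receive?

Buyers pay £34; sellers receive £45

Pre-subsidy: 402 - 3P = -60 + 8P gives P* = 42, Q* = 276.
With the rebate, buyers effectively pay Pb = Ps − 11, where Ps is the price sellers receive.
Demand in terms of Ps becomes Qd = 402 − 3(Ps − 11) = 435 - 3Ps. Setting this equal to supply: 435 - 3Ps = -60 + 8Ps, so Ps = 45.
Buyers pay Pb = 45 − 11 = 34; Q' = -60 + 8·45 = 300.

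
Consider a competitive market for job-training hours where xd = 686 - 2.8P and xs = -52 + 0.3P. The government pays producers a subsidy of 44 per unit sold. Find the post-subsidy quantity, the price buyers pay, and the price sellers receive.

x' = 4858/155; buyers pay 7248/31; sellers receive 8612/31

Pre-subsidy: 686 - 2.8P = -52 + 0.3P gives P* = 7380/31, x* = 602/31.
With the subsidy, sellers receive Ps = Pb + 44 for each unit, where Pb is the price buyers pay.
Supply in terms of Pb becomes xs = -52 + 0.3(Pb + 44) = -38.8 + 0.3Pb. Setting this equal to demand: 686 - 2.8Pb = -38.8 + 0.3Pb, so Pb = 7248/31.
Sellers receive Ps = 7248/31 + 44 = 8612/31; x' = 686 − 2.8·(7248/31) = 4858/155.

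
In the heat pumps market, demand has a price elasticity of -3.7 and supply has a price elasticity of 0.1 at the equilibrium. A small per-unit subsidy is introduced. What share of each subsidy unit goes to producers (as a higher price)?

For a small subsidy around the equilibrium, the benefit split depends on the relative slopes, which at a point are proportional to the elasticities.
Buyer share = εs/(εs + |εd|) = 0.1/(0.1 + 3.7) = 1/38; seller share = |εd|/(εs + |εd|) = 37/38.
So producers capture 37/38 of the subsidy.

Producer share = 37/38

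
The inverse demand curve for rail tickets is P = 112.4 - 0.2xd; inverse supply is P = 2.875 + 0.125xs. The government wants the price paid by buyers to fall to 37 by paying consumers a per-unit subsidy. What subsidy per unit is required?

At a buyer price of 37, quantity demanded is 562 − 5·37 = 377.
Sellers supply 377 only when they receive Ps = 2.875 + 0.125·377 = 50.
s = Ps − Pb = 50 − 37 = 13.

Required subsidy s = 13 per unit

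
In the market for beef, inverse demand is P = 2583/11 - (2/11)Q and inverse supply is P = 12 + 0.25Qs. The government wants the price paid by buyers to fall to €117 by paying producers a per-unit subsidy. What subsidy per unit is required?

At a buyer price of 117, quantity demanded is 1291.5 − 5.5·117 = 648.
Sellers supply 648 only when they receive Ps = 12 + 0.25·648 = 174.
s = Ps − Pb = 174 − 117 = 57.

Required subsidy s = €57 per unit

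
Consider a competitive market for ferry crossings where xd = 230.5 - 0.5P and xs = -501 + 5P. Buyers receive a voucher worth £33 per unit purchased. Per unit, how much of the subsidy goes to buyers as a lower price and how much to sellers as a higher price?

Pre-subsidy: 230.5 - 0.5P = -501 + 5P gives P* = 133, x* = 164.
With the rebate, buyers effectively pay Pb = Ps − 33, where Ps is the price sellers receive.
Demand in terms of Ps becomes xd = 230.5 − 0.5(Ps − 33) = 247 - 0.5Ps. Setting this equal to supply: 247 - 0.5Ps = -501 + 5Ps, so Ps = 136.
Buyers pay Pb = 136 − 33 = 103; x' = -501 + 5·136 = 179.
Buyers' price falls by P* − Pb = 133 − 103 = 30; sellers' price rises by Ps − P* = 136 − 133 = 3.

Buyers gain £30 per unit; sellers gain £3 per unit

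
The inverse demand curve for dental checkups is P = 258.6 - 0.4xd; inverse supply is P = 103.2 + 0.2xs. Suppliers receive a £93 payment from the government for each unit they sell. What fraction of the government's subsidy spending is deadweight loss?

DWL / government spending = 155/828

Pre-subsidy: 258.6 - 0.4x = 103.2 + 0.2x gives x* = 259 and P* = 155.
With the subsidy, sellers receive Ps = Pb + 93 for each unit, where Pb is the price buyers pay.
On the curves, Pb = 258.6 - 0.4x and Ps = 103.2 + 0.2x; the wedge Ps − Pb = 93 gives 103.2 + 0.2x − (258.6 - 0.4x) = 93, so x' = 414.
Then Pb = 258.6 − 0.4·414 = 93 and Ps = 103.2 + 0.2·414 = 186.
ΔCS = ½(259 + 414)(155 − 93) = 20863; ΔPS = ½(259 + 414)(186 − 155) = 10431.5.
Government spending = 93 × 414 = 38502.
DWL = ½ × 93 × (414 − 259) = 7207.5; fraction = 7207.5 / 38502 = 155/828.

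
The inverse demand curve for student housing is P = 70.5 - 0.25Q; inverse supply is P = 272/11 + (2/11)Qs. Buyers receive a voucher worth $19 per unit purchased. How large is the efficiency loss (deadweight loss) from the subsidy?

Pre-subsidy: 70.5 - 0.25Q = 272/11 + (2/11)Q gives Q* = 106 and P* = 44.
With the rebate, buyers effectively pay Pb = Ps − 19, where Ps is the price sellers receive.
On the curves, Pb = 70.5 - 0.25Q and Ps = 272/11 + (2/11)Q; the wedge Ps − Pb = 19 gives 272/11 + (2/11)Q − (70.5 - 0.25Q) = 19, so Q' = 150.
Then Pb = 70.5 − 0.25·150 = 33 and Ps = 272/11 + (2/11)·150 = 52.
The subsidy expands output by 150 − 106 = 44 past the efficient level; on those units the gap between marginal cost and willingness to pay runs from 0 up to 19.
DWL = ½ × 19 × 44 = 418.

Deadweight loss = $418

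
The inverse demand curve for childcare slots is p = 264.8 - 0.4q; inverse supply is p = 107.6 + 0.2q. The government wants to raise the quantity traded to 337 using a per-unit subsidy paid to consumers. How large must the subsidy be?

Required subsidy s = 45 per unit

At q = 337, from the demand curve buyers pay pb = 264.8 − 0.4·337 = 130; from the supply curve sellers need ps = 107.6 + 0.2·337 = 175.
The subsidy must fill the gap: s = ps − pb = 175 − 130 = 45.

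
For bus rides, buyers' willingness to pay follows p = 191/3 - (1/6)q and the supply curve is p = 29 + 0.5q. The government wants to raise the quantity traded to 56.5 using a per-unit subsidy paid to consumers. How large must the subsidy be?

Required subsidy s = 3 per unit

At q = 56.5, from the demand curve buyers pay pb = 191/3 − (1/6)·56.5 = 54.25; from the supply curve sellers need ps = 29 + 0.5·56.5 = 57.25.
The subsidy must fill the gap: s = ps − pb = 57.25 − 54.25 = 3.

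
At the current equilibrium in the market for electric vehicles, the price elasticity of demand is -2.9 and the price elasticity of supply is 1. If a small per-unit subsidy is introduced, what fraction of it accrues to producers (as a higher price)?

Producer share = 29/39

For a small subsidy around the equilibrium, the benefit split depends on the relative slopes, which at a point are proportional to the elasticities.
Buyer share = εs/(εs + |εd|) = 1/(1 + 2.9) = 10/39; seller share = |εd|/(εs + |εd|) = 29/39.
So producers capture 29/39 of the subsidy.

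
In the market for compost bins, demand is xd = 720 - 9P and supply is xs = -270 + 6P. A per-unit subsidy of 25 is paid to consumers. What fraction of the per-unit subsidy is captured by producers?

Pre-subsidy: 720 - 9P = -270 + 6P gives P* = 66, x* = 126.
With the rebate, buyers effectively pay Pb = Ps − 25, where Ps is the price sellers receive.
Demand in terms of Ps becomes xd = 720 − 9(Ps − 25) = 945 - 9Ps. Setting this equal to supply: 945 - 9Ps = -270 + 6Ps, so Ps = 81.
Buyers pay Pb = 81 − 25 = 56; x' = -270 + 6·81 = 216.
Buyers' price falls by P* − Pb = 66 − 56 = 10; sellers' price rises by Ps − P* = 81 − 66 = 15.
So producers capture 15/25 = 0.6 of each unit of subsidy.

Producer share = 0.6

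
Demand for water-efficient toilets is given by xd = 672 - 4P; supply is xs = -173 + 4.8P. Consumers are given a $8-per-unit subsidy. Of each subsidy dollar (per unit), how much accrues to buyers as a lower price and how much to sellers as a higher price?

Buyers gain 48/11 per unit; sellers gain 40/11 per unit

Pre-subsidy: 672 - 4P = -173 + 4.8P gives P* = 4225/44, x* = 3167/11.
With the rebate, buyers effectively pay Pb = Ps − 8, where Ps is the price sellers receive.
Demand in terms of Ps becomes xd = 672 − 4(Ps − 8) = 704 - 4Ps. Setting this equal to supply: 704 - 4Ps = -173 + 4.8Ps, so Ps = 4385/44.
Buyers pay Pb = 4385/44 − 8 = 4033/44; x' = -173 + 4.8·(4385/44) = 3359/11.
Buyers' price falls by P* − Pb = 4225/44 − 4033/44 = 48/11; sellers' price rises by Ps − P* = 4385/44 − 4225/44 = 40/11.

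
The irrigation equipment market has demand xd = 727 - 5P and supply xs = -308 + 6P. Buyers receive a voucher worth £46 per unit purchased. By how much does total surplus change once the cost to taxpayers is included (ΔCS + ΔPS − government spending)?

Pre-subsidy: 727 - 5P = -308 + 6P gives P* = 1035/11, x* = 2822/11.
With the rebate, buyers effectively pay Pb = Ps − 46, where Ps is the price sellers receive.
Demand in terms of Ps becomes xd = 727 − 5(Ps − 46) = 957 - 5Ps. Setting this equal to supply: 957 - 5Ps = -308 + 6Ps, so Ps = 115.
Buyers pay Pb = 115 − 46 = 69; x' = -308 + 6·115 = 382.
ΔCS = ½(2822/11 + 382)(1035/11 − 69) = 969312/121; ΔPS = ½(2822/11 + 382)(115 − 1035/11) = 807760/121.
Government spending = 46 × 382 = 17572.
Net change = 969312/121 + 807760/121 − 17572 = -31740/11. The loss equals the DWL triangle ½·46·1380/11.

Net change in total surplus = -31740/11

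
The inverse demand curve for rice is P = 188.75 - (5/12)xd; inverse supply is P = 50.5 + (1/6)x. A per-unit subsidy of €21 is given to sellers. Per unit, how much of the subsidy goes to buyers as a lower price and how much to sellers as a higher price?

Pre-subsidy: 188.75 - (5/12)x = 50.5 + (1/6)x gives x* = 237 and P* = 90.
With the subsidy, sellers receive Ps = Pb + 21 for each unit, where Pb is the price buyers pay.
On the curves, Pb = 188.75 - (5/12)x and Ps = 50.5 + (1/6)x; the wedge Ps − Pb = 21 gives 50.5 + (1/6)x − (188.75 - (5/12)x) = 21, so x' = 273.
Then Pb = 188.75 − (5/12)·273 = 75 and Ps = 50.5 + (1/6)·273 = 96.
Buyers' price falls by P* − Pb = 90 − 75 = 15; sellers' price rises by Ps − P* = 96 − 90 = 6.

Buyers gain €15 per unit; sellers gain €6 per unit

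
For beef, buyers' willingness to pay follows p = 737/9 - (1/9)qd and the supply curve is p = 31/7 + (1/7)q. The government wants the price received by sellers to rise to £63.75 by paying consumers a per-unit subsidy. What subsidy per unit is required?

At a seller price of 63.75, quantity supplied is -31 + 7·63.75 = 415.25.
Buyers absorb 415.25 only when they pay pb = 737/9 − (1/9)·415.25 = 35.75.
s = ps − pb = 63.75 − 35.75 = 28.

Required subsidy s = £28 per unit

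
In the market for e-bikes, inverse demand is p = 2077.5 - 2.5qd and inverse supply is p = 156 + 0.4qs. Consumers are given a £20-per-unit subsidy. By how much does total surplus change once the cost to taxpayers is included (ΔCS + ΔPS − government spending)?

Pre-subsidy: 2077.5 - 2.5q = 156 + 0.4q gives q* = 19215/29 and p* = 12210/29.
With the rebate, buyers effectively pay pb = ps − 20, where ps is the price sellers receive.
On the curves, pb = 2077.5 - 2.5q and ps = 156 + 0.4q; the wedge ps − pb = 20 gives 156 + 0.4q − (2077.5 - 2.5q) = 20, so q' = 19415/29.
Then pb = 2077.5 − 2.5·(19415/29) = 11710/29 and ps = 156 + 0.4·(19415/29) = 12290/29.
ΔCS = ½(19215/29 + 19415/29)(12210/29 − 11710/29) = 9657500/841; ΔPS = ½(19215/29 + 19415/29)(12290/29 − 12210/29) = 1545200/841.
Government spending = 20 × 19415/29 = 388300/29.
Net change = 9657500/841 + 1545200/841 − 388300/29 = -2000/29. The loss equals the DWL triangle ½·20·200/29.

Net change in total surplus = -2000/29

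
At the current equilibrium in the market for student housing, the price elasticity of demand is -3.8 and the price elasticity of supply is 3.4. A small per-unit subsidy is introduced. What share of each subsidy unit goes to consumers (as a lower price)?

Consumer share = 17/36

For a small subsidy around the equilibrium, the benefit split depends on the relative slopes, which at a point are proportional to the elasticities.
Buyer share = εs/(εs + |εd|) = 3.4/(3.4 + 3.8) = 17/36; seller share = |εd|/(εs + |εd|) = 19/36.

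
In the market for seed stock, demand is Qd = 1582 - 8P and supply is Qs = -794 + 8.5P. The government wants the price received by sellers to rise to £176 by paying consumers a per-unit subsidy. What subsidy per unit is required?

At a seller price of 176, quantity supplied is -794 + 8.5·176 = 702.
Buyers absorb 702 only when they pay Pb with 1582 − 8·Pb = 702, i.e. Pb = 110.
s = Ps − Pb = 176 − 110 = 66.

Required subsidy s = £66 per unit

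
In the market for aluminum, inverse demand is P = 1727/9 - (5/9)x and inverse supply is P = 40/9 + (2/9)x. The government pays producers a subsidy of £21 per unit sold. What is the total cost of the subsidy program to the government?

Pre-subsidy: 1727/9 - (5/9)x = 40/9 + (2/9)x gives x* = 241 and P* = 58.
With the subsidy, sellers receive Ps = Pb + 21 for each unit, where Pb is the price buyers pay.
On the curves, Pb = 1727/9 - (5/9)x and Ps = 40/9 + (2/9)x; the wedge Ps − Pb = 21 gives 40/9 + (2/9)x − (1727/9 - (5/9)x) = 21, so x' = 268.
Then Pb = 1727/9 − (5/9)·268 = 43 and Ps = 40/9 + (2/9)·268 = 64.
Government outlay = subsidy × quantity = 21 × 268 = 5628.

Government cost = £5628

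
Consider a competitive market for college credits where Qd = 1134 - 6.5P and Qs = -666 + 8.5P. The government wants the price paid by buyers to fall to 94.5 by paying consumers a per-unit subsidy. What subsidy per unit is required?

Required subsidy s = 45 per unit

At a buyer price of 94.5, quantity demanded is 1134 − 6.5·94.5 = 519.75.
Sellers supply 519.75 only when they receive Ps with -666 + 8.5·Ps = 519.75, i.e. Ps = 139.5.
s = Ps − Pb = 139.5 − 94.5 = 45.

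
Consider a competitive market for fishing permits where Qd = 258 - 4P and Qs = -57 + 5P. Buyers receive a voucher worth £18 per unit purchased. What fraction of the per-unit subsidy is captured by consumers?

Consumer share = 5/9

Pre-subsidy: 258 - 4P = -57 + 5P gives P* = 35, Q* = 118.
With the rebate, buyers effectively pay Pb = Ps − 18, where Ps is the price sellers receive.
Demand in terms of Ps becomes Qd = 258 − 4(Ps − 18) = 330 - 4Ps. Setting this equal to supply: 330 - 4Ps = -57 + 5Ps, so Ps = 43.
Buyers pay Pb = 43 − 18 = 25; Q' = -57 + 5·43 = 158.
Buyers' price falls by P* − Pb = 35 − 25 = 10; sellers' price rises by Ps − P* = 43 − 35 = 8.
So consumers capture 10/18 = 5/9 of each unit of subsidy.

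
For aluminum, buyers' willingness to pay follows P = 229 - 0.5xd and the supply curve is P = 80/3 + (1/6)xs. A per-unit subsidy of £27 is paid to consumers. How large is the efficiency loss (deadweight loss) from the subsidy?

Deadweight loss = £546.75

Pre-subsidy: 229 - 0.5x = 80/3 + (1/6)x gives x* = 303.5 and P* = 77.25.
With the rebate, buyers effectively pay Pb = Ps − 27, where Ps is the price sellers receive.
On the curves, Pb = 229 - 0.5x and Ps = 80/3 + (1/6)x; the wedge Ps − Pb = 27 gives 80/3 + (1/6)x − (229 - 0.5x) = 27, so x' = 344.
Then Pb = 229 − 0.5·344 = 57 and Ps = 80/3 + (1/6)·344 = 84.
The subsidy expands output by 344 − 303.5 = 40.5 past the efficient level; on those units the gap between marginal cost and willingness to pay runs from 0 up to 27.
DWL = ½ × 27 × 40.5 = 546.75.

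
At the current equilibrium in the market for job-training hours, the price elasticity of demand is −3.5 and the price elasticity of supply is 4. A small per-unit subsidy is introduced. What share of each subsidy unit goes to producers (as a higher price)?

Producer share = 7/15

For a small subsidy around the equilibrium, the benefit split depends on the relative slopes, which at a point are proportional to the elasticities.
Buyer share = εs/(εs + |εd|) = 4/(4 + 3.5) = 8/15; seller share = |εd|/(εs + |εd|) = 7/15.
So producers capture 7/15 of the subsidy.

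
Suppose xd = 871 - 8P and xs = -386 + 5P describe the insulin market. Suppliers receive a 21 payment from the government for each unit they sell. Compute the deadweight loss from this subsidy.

Deadweight loss = 8820/13

Pre-subsidy: 871 - 8P = -386 + 5P gives P* = 1257/13, x* = 1267/13.
With the subsidy, sellers receive Ps = Pb + 21 for each unit, where Pb is the price buyers pay.
Supply in terms of Pb becomes xs = -386 + 5(Pb + 21) = -281 + 5Pb. Setting this equal to demand: 871 - 8Pb = -281 + 5Pb, so Pb = 1152/13.
Sellers receive Ps = 1152/13 + 21 = 1425/13; x' = 871 − 8·(1152/13) = 2107/13.
The subsidy expands output by 2107/13 − 1267/13 = 840/13 past the efficient level; on those units the gap between marginal cost and willingness to pay runs from 0 up to 21.
DWL = ½ × 21 × 840/13 = 8820/13.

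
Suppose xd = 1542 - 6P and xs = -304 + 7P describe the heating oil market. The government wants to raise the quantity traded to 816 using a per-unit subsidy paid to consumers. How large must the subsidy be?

At x = 816, invert demand for the buyer price: Pb = (1542 − 816)/6 = 121; invert supply for the seller price: Ps = (816 − (-304))/7 = 160.
The subsidy must fill the gap: s = Ps − Pb = 160 − 121 = 39.

Required subsidy s = 39 per unit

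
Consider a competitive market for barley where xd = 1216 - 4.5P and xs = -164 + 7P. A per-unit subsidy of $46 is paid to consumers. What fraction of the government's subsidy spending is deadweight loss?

DWL / government spending = 63/802

Pre-subsidy: 1216 - 4.5P = -164 + 7P gives P* = 120, x* = 676.
With the rebate, buyers effectively pay Pb = Ps − 46, where Ps is the price sellers receive.
Demand in terms of Ps becomes xd = 1216 − 4.5(Ps − 46) = 1423 - 4.5Ps. Setting this equal to supply: 1423 - 4.5Ps = -164 + 7Ps, so Ps = 138.
Buyers pay Pb = 138 − 46 = 92; x' = -164 + 7·138 = 802.
ΔCS = ½(676 + 802)(120 − 92) = 20692; ΔPS = ½(676 + 802)(138 − 120) = 13302.
Government spending = 46 × 802 = 36892.
DWL = ½ × 46 × (802 − 676) = 2898; fraction = 2898 / 36892 = 63/802.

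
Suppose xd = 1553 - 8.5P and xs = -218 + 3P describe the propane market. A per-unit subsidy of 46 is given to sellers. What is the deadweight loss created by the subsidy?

Pre-subsidy: 1553 - 8.5P = -218 + 3P gives P* = 154, x* = 244.
With the subsidy, sellers receive Ps = Pb + 46 for each unit, where Pb is the price buyers pay.
Supply in terms of Pb becomes xs = -218 + 3(Pb + 46) = -80 + 3Pb. Setting this equal to demand: 1553 - 8.5Pb = -80 + 3Pb, so Pb = 142.
Sellers receive Ps = 142 + 46 = 188; x' = 1553 − 8.5·142 = 346.
The subsidy expands output by 346 − 244 = 102 past the efficient level; on those units the gap between marginal cost and willingness to pay runs from 0 up to 46.
DWL = ½ × 46 × 102 = 2346.

Deadweight loss = 2346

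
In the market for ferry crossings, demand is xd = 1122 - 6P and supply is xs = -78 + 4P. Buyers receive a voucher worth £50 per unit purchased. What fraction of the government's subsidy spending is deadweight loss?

DWL / government spending = 10/87

Pre-subsidy: 1122 - 6P = -78 + 4P gives P* = 120, x* = 402.
With the rebate, buyers effectively pay Pb = Ps − 50, where Ps is the price sellers receive.
Demand in terms of Ps becomes xd = 1122 − 6(Ps − 50) = 1422 - 6Ps. Setting this equal to supply: 1422 - 6Ps = -78 + 4Ps, so Ps = 150.
Buyers pay Pb = 150 − 50 = 100; x' = -78 + 4·150 = 522.
ΔCS = ½(402 + 522)(120 − 100) = 9240; ΔPS = ½(402 + 522)(150 − 120) = 13860.
Government spending = 50 × 522 = 26100.
DWL = ½ × 50 × (522 − 402) = 3000; fraction = 3000 / 26100 = 10/87.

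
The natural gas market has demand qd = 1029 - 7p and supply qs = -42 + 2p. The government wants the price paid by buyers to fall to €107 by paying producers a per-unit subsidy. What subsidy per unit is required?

At a buyer price of 107, quantity demanded is 1029 − 7·107 = 280.
Sellers supply 280 only when they receive ps with -42 + 2·ps = 280, i.e. ps = 161.
s = ps − pb = 161 − 107 = 54.

Required subsidy s = €54 per unit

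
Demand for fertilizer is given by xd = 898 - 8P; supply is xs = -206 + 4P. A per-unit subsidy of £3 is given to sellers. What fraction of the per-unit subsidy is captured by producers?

Producer share = 2/3

Pre-subsidy: 898 - 8P = -206 + 4P gives P* = 92, x* = 162.
With the subsidy, sellers receive Ps = Pb + 3 for each unit, where Pb is the price buyers pay.
Supply in terms of Pb becomes xs = -206 + 4(Pb + 3) = -194 + 4Pb. Setting this equal to demand: 898 - 8Pb = -194 + 4Pb, so Pb = 91.
Sellers receive Ps = 91 + 3 = 94; x' = 898 − 8·91 = 170.
Buyers' price falls by P* − Pb = 92 − 91 = 1; sellers' price rises by Ps − P* = 94 − 92 = 2.
So producers capture 2/3 = 2/3 of each unit of subsidy.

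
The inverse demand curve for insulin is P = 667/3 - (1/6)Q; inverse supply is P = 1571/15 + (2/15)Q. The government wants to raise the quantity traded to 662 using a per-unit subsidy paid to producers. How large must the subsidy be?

At Q = 662, from the demand curve buyers pay Pb = 667/3 − (1/6)·662 = 112; from the supply curve sellers need Ps = 1571/15 + (2/15)·662 = 193.
The subsidy must fill the gap: s = Ps − Pb = 193 − 112 = 81.

Required subsidy s = 81 per unit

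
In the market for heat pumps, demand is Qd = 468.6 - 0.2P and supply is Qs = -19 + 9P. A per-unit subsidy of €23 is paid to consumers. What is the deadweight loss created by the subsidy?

Pre-subsidy: 468.6 - 0.2P = -19 + 9P gives P* = 53, Q* = 458.
With the rebate, buyers effectively pay Pb = Ps − 23, where Ps is the price sellers receive.
Demand in terms of Ps becomes Qd = 468.6 − 0.2(Ps − 23) = 473.2 - 0.2Ps. Setting this equal to supply: 473.2 - 0.2Ps = -19 + 9Ps, so Ps = 53.5.
Buyers pay Pb = 53.5 − 23 = 30.5; Q' = -19 + 9·53.5 = 462.5.
The subsidy expands output by 462.5 − 458 = 4.5 past the efficient level; on those units the gap between marginal cost and willingness to pay runs from 0 up to 23.
DWL = ½ × 23 × 4.5 = 51.75.

Deadweight loss = €51.75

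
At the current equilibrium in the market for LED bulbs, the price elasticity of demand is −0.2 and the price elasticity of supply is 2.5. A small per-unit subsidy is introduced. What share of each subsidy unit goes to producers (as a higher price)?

For a small subsidy around the equilibrium, the benefit split depends on the relative slopes, which at a point are proportional to the elasticities.
Buyer share = εs/(εs + |εd|) = 2.5/(2.5 + 0.2) = 25/27; seller share = |εd|/(εs + |εd|) = 2/27.
So producers capture 2/27 of the subsidy.

Producer share = 2/27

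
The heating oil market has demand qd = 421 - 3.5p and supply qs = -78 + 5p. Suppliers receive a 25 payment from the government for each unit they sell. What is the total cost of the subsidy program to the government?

Pre-subsidy: 421 - 3.5p = -78 + 5p gives p* = 998/17, q* = 3664/17.
With the subsidy, sellers receive ps = pb + 25 for each unit, where pb is the price buyers pay.
Supply in terms of pb becomes qs = -78 + 5(pb + 25) = 47 + 5pb. Setting this equal to demand: 421 - 3.5pb = 47 + 5pb, so pb = 44.
Sellers receive ps = 44 + 25 = 69; q' = 421 − 3.5·44 = 267.
Government outlay = subsidy × quantity = 25 × 267 = 6675.

Government cost = 6675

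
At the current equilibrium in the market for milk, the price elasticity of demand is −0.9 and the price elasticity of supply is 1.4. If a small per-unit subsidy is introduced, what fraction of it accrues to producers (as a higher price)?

Producer share = 9/23

For a small subsidy around the equilibrium, the benefit split depends on the relative slopes, which at a point are proportional to the elasticities.
Buyer share = εs/(εs + |εd|) = 1.4/(1.4 + 0.9) = 14/23; seller share = |εd|/(εs + |εd|) = 9/23.
So producers capture 9/23 of the subsidy.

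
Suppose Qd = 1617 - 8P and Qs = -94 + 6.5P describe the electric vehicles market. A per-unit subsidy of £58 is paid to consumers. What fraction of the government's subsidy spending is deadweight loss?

Pre-subsidy: 1617 - 8P = -94 + 6.5P gives P* = 118, Q* = 673.
With the rebate, buyers effectively pay Pb = Ps − 58, where Ps is the price sellers receive.
Demand in terms of Ps becomes Qd = 1617 − 8(Ps − 58) = 2081 - 8Ps. Setting this equal to supply: 2081 - 8Ps = -94 + 6.5Ps, so Ps = 150.
Buyers pay Pb = 150 − 58 = 92; Q' = -94 + 6.5·150 = 881.
ΔCS = ½(673 + 881)(118 − 92) = 20202; ΔPS = ½(673 + 881)(150 − 118) = 24864.
Government spending = 58 × 881 = 51098.
DWL = ½ × 58 × (881 − 673) = 6032; fraction = 6032 / 51098 = 104/881.

DWL / government spending = 104/881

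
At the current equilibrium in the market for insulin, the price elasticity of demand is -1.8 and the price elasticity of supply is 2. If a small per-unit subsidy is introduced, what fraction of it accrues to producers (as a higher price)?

Producer share = 9/19

For a small subsidy around the equilibrium, the benefit split depends on the relative slopes, which at a point are proportional to the elasticities.
Buyer share = εs/(εs + |εd|) = 2/(2 + 1.8) = 10/19; seller share = |εd|/(εs + |εd|) = 9/19.
So producers capture 9/19 of the subsidy.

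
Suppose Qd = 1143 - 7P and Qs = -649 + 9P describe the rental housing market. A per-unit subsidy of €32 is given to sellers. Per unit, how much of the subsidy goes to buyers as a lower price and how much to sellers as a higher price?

Buyers gain €18 per unit; sellers gain €14 per unit

Pre-subsidy: 1143 - 7P = -649 + 9P gives P* = 112, Q* = 359.
With the subsidy, sellers receive Ps = Pb + 32 for each unit, where Pb is the price buyers pay.
Supply in terms of Pb becomes Qs = -649 + 9(Pb + 32) = -361 + 9Pb. Setting this equal to demand: 1143 - 7Pb = -361 + 9Pb, so Pb = 94.
Sellers receive Ps = 94 + 32 = 126; Q' = 1143 − 7·94 = 485.
Buyers' price falls by P* − Pb = 112 − 94 = 18; sellers' price rises by Ps − P* = 126 − 112 = 14.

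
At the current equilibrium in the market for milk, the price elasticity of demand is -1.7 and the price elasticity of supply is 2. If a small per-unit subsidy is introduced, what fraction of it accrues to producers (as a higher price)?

For a small subsidy around the equilibrium, the benefit split depends on the relative slopes, which at a point are proportional to the elasticities.
Buyer share = εs/(εs + |εd|) = 2/(2 + 1.7) = 20/37; seller share = |εd|/(εs + |εd|) = 17/37.
So producers capture 17/37 of the subsidy.

Producer share = 17/37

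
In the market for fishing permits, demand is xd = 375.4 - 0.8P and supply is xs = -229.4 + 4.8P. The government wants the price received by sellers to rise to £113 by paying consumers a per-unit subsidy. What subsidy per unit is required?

At a seller price of 113, quantity supplied is -229.4 + 4.8·113 = 313.
Buyers absorb 313 only when they pay Pb with 375.4 − 0.8·Pb = 313, i.e. Pb = 78.
s = Ps − Pb = 113 − 78 = 35.

Required subsidy s = £35 per unit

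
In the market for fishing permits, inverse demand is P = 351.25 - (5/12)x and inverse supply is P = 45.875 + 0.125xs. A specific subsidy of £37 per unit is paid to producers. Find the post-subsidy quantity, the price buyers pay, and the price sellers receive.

Pre-subsidy: 351.25 - (5/12)x = 45.875 + 0.125x gives x* = 7329/13 and P* = 3025/26.
With the subsidy, sellers receive Ps = Pb + 37 for each unit, where Pb is the price buyers pay.
On the curves, Pb = 351.25 - (5/12)x and Ps = 45.875 + 0.125x; the wedge Ps − Pb = 37 gives 45.875 + 0.125x − (351.25 - (5/12)x) = 37, so x' = 8217/13.
Then Pb = 351.25 − (5/12)·(8217/13) = 2285/26 and Ps = 45.875 + 0.125·(8217/13) = 3247/26.

x' = 8217/13; buyers pay 2285/26; sellers receive 3247/26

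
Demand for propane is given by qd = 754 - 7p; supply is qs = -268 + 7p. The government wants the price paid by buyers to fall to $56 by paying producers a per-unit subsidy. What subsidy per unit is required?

At a buyer price of 56, quantity demanded is 754 − 7·56 = 362.
Sellers supply 362 only when they receive ps with -268 + 7·ps = 362, i.e. ps = 90.
s = ps − pb = 90 − 56 = 34.

Required subsidy s = $34 per unit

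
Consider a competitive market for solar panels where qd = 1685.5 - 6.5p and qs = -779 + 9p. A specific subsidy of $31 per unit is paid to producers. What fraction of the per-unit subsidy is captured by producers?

Pre-subsidy: 1685.5 - 6.5p = -779 + 9p gives p* = 159, q* = 652.
With the subsidy, sellers receive ps = pb + 31 for each unit, where pb is the price buyers pay.
Supply in terms of pb becomes qs = -779 + 9(pb + 31) = -500 + 9pb. Setting this equal to demand: 1685.5 - 6.5pb = -500 + 9pb, so pb = 141.
Sellers receive ps = 141 + 31 = 172; q' = 1685.5 − 6.5·141 = 769.
Buyers' price falls by p* − pb = 159 − 141 = 18; sellers' price rises by ps − p* = 172 − 159 = 13.
So producers capture 13/31 = 13/31 of each unit of subsidy.

Producer share = 13/31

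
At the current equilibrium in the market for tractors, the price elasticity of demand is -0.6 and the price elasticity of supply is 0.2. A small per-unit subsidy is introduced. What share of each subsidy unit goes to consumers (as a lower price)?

For a small subsidy around the equilibrium, the benefit split depends on the relative slopes, which at a point are proportional to the elasticities.
Buyer share = εs/(εs + |εd|) = 0.2/(0.2 + 0.6) = 0.25; seller share = |εd|/(εs + |εd|) = 0.75.

Consumer share = 0.25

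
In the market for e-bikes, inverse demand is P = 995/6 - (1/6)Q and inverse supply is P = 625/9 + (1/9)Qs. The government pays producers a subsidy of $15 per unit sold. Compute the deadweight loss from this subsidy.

Deadweight loss = $405

Pre-subsidy: 995/6 - (1/6)Q = 625/9 + (1/9)Q gives Q* = 347 and P* = 108.
With the subsidy, sellers receive Ps = Pb + 15 for each unit, where Pb is the price buyers pay.
On the curves, Pb = 995/6 - (1/6)Q and Ps = 625/9 + (1/9)Q; the wedge Ps − Pb = 15 gives 625/9 + (1/9)Q − (995/6 - (1/6)Q) = 15, so Q' = 401.
Then Pb = 995/6 − (1/6)·401 = 99 and Ps = 625/9 + (1/9)·401 = 114.
The subsidy expands output by 401 − 347 = 54 past the efficient level; on those units the gap between marginal cost and willingness to pay runs from 0 up to 15.
DWL = ½ × 15 × 54 = 405.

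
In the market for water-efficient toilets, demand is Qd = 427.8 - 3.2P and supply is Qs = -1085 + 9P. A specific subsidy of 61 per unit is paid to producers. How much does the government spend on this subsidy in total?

Government cost = 10675

Pre-subsidy: 427.8 - 3.2P = -1085 + 9P gives P* = 124, Q* = 31.
With the subsidy, sellers receive Ps = Pb + 61 for each unit, where Pb is the price buyers pay.
Supply in terms of Pb becomes Qs = -1085 + 9(Pb + 61) = -536 + 9Pb. Setting this equal to demand: 427.8 - 3.2Pb = -536 + 9Pb, so Pb = 79.
Sellers receive Ps = 79 + 61 = 140; Q' = 427.8 − 3.2·79 = 175.
Government outlay = subsidy × quantity = 61 × 175 = 10675.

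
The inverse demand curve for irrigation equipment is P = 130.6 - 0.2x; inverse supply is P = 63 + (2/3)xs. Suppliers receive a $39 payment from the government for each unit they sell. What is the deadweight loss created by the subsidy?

Pre-subsidy: 130.6 - 0.2x = 63 + (2/3)x gives x* = 78 and P* = 115.
With the subsidy, sellers receive Ps = Pb + 39 for each unit, where Pb is the price buyers pay.
On the curves, Pb = 130.6 - 0.2x and Ps = 63 + (2/3)x; the wedge Ps − Pb = 39 gives 63 + (2/3)x − (130.6 - 0.2x) = 39, so x' = 123.
Then Pb = 130.6 − 0.2·123 = 106 and Ps = 63 + (2/3)·123 = 145.
The subsidy expands output by 123 − 78 = 45 past the efficient level; on those units the gap between marginal cost and willingness to pay runs from 0 up to 39.
DWL = ½ × 39 × 45 = 877.5.

Deadweight loss = $877.5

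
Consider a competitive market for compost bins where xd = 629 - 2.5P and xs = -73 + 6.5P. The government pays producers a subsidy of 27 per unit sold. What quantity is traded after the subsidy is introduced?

Pre-subsidy: 629 - 2.5P = -73 + 6.5P gives P* = 78, x* = 434.
With the subsidy, sellers receive Ps = Pb + 27 for each unit, where Pb is the price buyers pay.
Supply in terms of Pb becomes xs = -73 + 6.5(Pb + 27) = 102.5 + 6.5Pb. Setting this equal to demand: 629 - 2.5Pb = 102.5 + 6.5Pb, so Pb = 58.5.
Sellers receive Ps = 58.5 + 27 = 85.5; x' = 629 − 2.5·58.5 = 482.75.

x' = 482.75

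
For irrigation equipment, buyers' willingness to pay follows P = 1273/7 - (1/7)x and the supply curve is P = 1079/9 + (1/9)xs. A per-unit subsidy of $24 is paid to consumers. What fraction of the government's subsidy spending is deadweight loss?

DWL / government spending = 189/1354

Pre-subsidy: 1273/7 - (1/7)x = 1079/9 + (1/9)x gives x* = 244 and P* = 147.
With the rebate, buyers effectively pay Pb = Ps − 24, where Ps is the price sellers receive.
On the curves, Pb = 1273/7 - (1/7)x and Ps = 1079/9 + (1/9)x; the wedge Ps − Pb = 24 gives 1079/9 + (1/9)x − (1273/7 - (1/7)x) = 24, so x' = 338.5.
Then Pb = 1273/7 − (1/7)·338.5 = 133.5 and Ps = 1079/9 + (1/9)·338.5 = 157.5.
ΔCS = ½(244 + 338.5)(147 − 133.5) = 3931.875; ΔPS = ½(244 + 338.5)(157.5 − 147) = 3058.125.
Government spending = 24 × 338.5 = 8124.
DWL = ½ × 24 × (338.5 − 244) = 1134; fraction = 1134 / 8124 = 189/1354.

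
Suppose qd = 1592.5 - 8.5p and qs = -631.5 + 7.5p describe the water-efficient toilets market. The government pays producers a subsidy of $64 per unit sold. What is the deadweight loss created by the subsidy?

Deadweight loss = $8160

Pre-subsidy: 1592.5 - 8.5p = -631.5 + 7.5p gives p* = 139, q* = 411.
With the subsidy, sellers receive ps = pb + 64 for each unit, where pb is the price buyers pay.
Supply in terms of pb becomes qs = -631.5 + 7.5(pb + 64) = -151.5 + 7.5pb. Setting this equal to demand: 1592.5 - 8.5pb = -151.5 + 7.5pb, so pb = 109.
Sellers receive ps = 109 + 64 = 173; q' = 1592.5 − 8.5·109 = 666.
The subsidy expands output by 666 − 411 = 255 past the efficient level; on those units the gap between marginal cost and willingness to pay runs from 0 up to 64.
DWL = ½ × 64 × 255 = 8160.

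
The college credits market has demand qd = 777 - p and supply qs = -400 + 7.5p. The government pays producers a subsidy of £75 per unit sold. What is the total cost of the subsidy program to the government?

Government cost = 898500/17

Pre-subsidy: 777 - p = -400 + 7.5p gives p* = 2354/17, q* = 10855/17.
With the subsidy, sellers receive ps = pb + 75 for each unit, where pb is the price buyers pay.
Supply in terms of pb becomes qs = -400 + 7.5(pb + 75) = 162.5 + 7.5pb. Setting this equal to demand: 777 - pb = 162.5 + 7.5pb, so pb = 1229/17.
Sellers receive ps = 1229/17 + 75 = 2504/17; q' = 777 − 1·(1229/17) = 11980/17.
Government outlay = subsidy × quantity = 75 × 11980/17 = 898500/17.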